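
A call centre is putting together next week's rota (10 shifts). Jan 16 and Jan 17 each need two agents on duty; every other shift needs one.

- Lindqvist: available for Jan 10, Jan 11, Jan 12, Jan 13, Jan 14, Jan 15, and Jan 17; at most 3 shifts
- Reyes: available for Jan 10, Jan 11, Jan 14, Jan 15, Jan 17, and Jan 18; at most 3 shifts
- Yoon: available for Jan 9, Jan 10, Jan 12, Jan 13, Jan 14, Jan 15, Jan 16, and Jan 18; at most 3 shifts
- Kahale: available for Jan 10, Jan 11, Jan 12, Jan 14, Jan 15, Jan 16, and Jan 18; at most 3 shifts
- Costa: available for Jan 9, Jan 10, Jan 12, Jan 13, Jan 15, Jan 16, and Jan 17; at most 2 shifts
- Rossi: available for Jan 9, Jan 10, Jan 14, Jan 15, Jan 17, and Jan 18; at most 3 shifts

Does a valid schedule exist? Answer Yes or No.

One valid schedule: Jan 9→Yoon, Jan 10→Reyes, Jan 11→Lindqvist, Jan 12→Lindqvist, Jan 13→Lindqvist, Jan 14→Reyes, Jan 15→Yoon, Jan 16→Yoon+Kahale, Jan 17→Costa+Rossi, Jan 18→Reyes.
Loads: Lindqvist 3/3, Reyes 3/3, Yoon 3/3, Kahale 1/3, Costa 1/2, Rossi 1/3 — all within limits.

Yes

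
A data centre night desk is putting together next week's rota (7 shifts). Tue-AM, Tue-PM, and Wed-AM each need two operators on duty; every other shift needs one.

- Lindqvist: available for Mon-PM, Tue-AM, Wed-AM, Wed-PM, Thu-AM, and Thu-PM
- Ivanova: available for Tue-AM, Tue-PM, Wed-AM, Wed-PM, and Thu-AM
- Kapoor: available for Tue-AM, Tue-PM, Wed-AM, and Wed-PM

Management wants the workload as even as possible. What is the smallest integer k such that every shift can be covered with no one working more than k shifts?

4

With 3 operators and 10 worker-slots to fill, someone must work at least ⌈10/3⌉ = 4 shifts, so k ≥ 4.
k = 4 works: Mon-PM→Lindqvist, Tue-AM→Lindqvist+Ivanova, Tue-PM→Ivanova+Kapoor, Wed-AM→Ivanova+Kapoor, Wed-PM→Ivanova, Thu-AM→Lindqvist, Thu-PM→Lindqvist.
Loads: Lindqvist 4, Ivanova 4, Kapoor 2 — all ≤ 4.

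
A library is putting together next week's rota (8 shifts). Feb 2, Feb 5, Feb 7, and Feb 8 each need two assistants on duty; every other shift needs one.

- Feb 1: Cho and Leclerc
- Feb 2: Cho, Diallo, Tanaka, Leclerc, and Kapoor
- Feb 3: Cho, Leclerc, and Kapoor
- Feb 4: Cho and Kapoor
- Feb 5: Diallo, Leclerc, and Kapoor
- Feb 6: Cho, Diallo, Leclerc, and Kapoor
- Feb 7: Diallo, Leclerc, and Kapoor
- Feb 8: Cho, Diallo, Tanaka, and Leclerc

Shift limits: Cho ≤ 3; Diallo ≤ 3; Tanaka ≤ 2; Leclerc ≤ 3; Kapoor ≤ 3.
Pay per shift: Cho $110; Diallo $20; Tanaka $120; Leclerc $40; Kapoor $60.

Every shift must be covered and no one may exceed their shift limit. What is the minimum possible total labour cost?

$690

Picking the cheapest available assistant for each shift independently would cost $400, but that ignores the shift limits.
An optimal schedule: Feb 1→Leclerc, Feb 2→Kapoor+Cho, Feb 3→Leclerc, Feb 4→Kapoor, Feb 5→Diallo+Leclerc, Feb 6→Cho, Feb 7→Diallo+Kapoor, Feb 8→Diallo+Cho.
Total: 40 + 60 + 110 + 40 + 60 + 20 + 40 + 110 + 20 + 60 + 20 + 110 = $690.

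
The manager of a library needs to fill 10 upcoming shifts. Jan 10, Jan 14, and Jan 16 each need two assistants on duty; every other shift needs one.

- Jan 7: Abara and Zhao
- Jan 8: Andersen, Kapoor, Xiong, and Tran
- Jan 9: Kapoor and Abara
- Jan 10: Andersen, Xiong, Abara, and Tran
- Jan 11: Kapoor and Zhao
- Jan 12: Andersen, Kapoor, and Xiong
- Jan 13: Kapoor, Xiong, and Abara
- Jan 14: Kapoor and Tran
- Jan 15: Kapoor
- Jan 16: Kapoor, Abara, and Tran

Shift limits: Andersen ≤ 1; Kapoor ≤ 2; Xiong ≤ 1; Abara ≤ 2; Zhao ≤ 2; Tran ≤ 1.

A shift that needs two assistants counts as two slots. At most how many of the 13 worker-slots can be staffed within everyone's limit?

Total capacity across all assistants is 1+2+1+2+2+1 = 9, and 13 slots are needed, so at most 9 can be filled.
An assignment achieving 9: Jan 7→Zhao, Jan 9→Kapoor, Jan 10→Abara, Jan 11→Zhao, Jan 12→Andersen, Jan 13→Xiong, Jan 14→Tran, Jan 15→Kapoor, Jan 16→Abara.
Loads: Andersen 1/1, Kapoor 2/2, Xiong 1/1, Abara 2/2, Zhao 2/2, Tran 1/1.

9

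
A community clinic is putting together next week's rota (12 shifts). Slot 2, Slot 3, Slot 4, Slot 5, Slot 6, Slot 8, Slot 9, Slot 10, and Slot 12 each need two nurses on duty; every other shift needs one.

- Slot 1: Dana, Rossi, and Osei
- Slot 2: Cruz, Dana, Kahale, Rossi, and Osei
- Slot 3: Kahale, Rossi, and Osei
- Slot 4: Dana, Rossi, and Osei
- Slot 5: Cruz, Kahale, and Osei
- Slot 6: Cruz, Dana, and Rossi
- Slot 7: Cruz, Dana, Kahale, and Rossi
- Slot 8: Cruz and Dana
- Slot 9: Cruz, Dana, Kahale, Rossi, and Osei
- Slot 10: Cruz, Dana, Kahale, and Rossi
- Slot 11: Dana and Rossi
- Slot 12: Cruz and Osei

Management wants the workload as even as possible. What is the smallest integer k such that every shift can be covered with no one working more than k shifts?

5

With 5 nurses and 21 worker-slots to fill, someone must work at least ⌈21/5⌉ = 5 shifts, so k ≥ 5.
k = 5 works: Slot 1→Dana, Slot 2→Kahale+Rossi, Slot 3→Kahale+Rossi, Slot 4→Dana+Rossi, Slot 5→Cruz+Kahale, Slot 6→Cruz+Dana, Slot 7→Cruz, Slot 8→Cruz+Dana, Slot 9→Kahale+Rossi, Slot 10→Kahale+Rossi, Slot 11→Dana, Slot 12→Cruz+Osei.
Loads: Cruz 5, Dana 5, Kahale 5, Rossi 5, Osei 1 — all ≤ 5.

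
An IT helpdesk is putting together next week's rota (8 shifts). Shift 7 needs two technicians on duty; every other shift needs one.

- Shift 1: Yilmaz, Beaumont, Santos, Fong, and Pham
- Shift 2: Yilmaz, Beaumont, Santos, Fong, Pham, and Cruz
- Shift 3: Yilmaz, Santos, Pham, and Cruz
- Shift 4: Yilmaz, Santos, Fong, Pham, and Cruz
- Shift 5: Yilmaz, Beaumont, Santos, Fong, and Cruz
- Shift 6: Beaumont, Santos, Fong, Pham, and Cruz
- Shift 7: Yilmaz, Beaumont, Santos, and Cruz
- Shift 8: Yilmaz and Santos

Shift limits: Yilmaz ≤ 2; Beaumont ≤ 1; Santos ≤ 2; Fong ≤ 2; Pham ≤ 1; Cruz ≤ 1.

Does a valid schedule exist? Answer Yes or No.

One valid schedule: Shift 1→Beaumont, Shift 2→Pham, Shift 3→Yilmaz, Shift 4→Santos, Shift 5→Fong, Shift 6→Fong, Shift 7→Santos+Cruz, Shift 8→Yilmaz.
Loads: Yilmaz 2/2, Beaumont 1/1, Santos 2/2, Fong 2/2, Pham 1/1, Cruz 1/1 — all within limits.

Yes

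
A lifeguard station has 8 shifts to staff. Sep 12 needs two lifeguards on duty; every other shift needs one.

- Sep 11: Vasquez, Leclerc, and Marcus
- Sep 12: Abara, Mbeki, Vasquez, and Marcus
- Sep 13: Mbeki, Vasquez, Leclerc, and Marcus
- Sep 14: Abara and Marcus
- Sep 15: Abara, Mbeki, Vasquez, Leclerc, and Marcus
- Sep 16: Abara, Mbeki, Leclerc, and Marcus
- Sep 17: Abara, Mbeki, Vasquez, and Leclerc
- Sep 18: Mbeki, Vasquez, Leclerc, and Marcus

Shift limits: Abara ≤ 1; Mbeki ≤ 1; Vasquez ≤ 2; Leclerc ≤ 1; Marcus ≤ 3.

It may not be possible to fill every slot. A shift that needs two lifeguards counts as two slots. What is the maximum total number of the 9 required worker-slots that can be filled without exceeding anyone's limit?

Total capacity across all lifeguards is 1+1+2+1+3 = 8, and 9 slots are needed, so at most 8 can be filled.
An assignment achieving 8: Sep 11→Vasquez, Sep 12→Mbeki+Vasquez, Sep 13→Leclerc, Sep 14→Abara, Sep 15→Marcus, Sep 16→Marcus, Sep 18→Marcus.
Loads: Abara 1/1, Mbeki 1/1, Vasquez 2/2, Leclerc 1/1, Marcus 3/3.

8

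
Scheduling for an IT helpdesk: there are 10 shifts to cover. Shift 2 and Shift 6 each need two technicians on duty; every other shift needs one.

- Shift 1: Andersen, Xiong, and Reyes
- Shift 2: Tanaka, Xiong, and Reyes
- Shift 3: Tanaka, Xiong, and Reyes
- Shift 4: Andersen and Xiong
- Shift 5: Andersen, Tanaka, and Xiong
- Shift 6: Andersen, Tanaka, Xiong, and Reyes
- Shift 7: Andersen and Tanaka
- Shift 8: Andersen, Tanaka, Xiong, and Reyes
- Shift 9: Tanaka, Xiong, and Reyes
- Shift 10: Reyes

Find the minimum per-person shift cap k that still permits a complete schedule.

3

With 4 technicians and 12 worker-slots to fill, someone must work at least ⌈12/4⌉ = 3 shifts, so k ≥ 3.
k = 3 works: Shift 1→Andersen, Shift 2→Tanaka+Xiong, Shift 3→Tanaka, Shift 4→Andersen, Shift 5→Tanaka, Shift 6→Xiong+Reyes, Shift 7→Andersen, Shift 8→Reyes, Shift 9→Xiong, Shift 10→Reyes.
Loads: Andersen 3, Tanaka 3, Xiong 3, Reyes 3 — all ≤ 3.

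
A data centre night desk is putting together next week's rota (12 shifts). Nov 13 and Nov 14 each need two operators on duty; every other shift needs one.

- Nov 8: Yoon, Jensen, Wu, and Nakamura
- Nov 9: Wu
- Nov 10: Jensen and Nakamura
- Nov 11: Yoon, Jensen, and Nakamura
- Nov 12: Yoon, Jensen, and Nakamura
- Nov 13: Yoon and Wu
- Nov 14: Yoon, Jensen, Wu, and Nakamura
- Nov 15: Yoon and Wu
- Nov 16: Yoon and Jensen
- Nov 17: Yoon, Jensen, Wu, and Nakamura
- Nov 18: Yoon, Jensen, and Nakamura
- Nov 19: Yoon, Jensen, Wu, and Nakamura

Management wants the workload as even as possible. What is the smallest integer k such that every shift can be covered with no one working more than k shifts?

With 4 operators and 14 worker-slots to fill, someone must work at least ⌈14/4⌉ = 4 shifts, so k ≥ 4.
k = 4 works: Nov 8→Jensen, Nov 9→Wu, Nov 10→Jensen, Nov 11→Yoon, Nov 12→Jensen, Nov 13→Yoon+Wu, Nov 14→Wu+Nakamura, Nov 15→Yoon, Nov 16→Yoon, Nov 17→Wu, Nov 18→Jensen, Nov 19→Nakamura.
Loads: Yoon 4, Jensen 4, Wu 4, Nakamura 2 — all ≤ 4.

4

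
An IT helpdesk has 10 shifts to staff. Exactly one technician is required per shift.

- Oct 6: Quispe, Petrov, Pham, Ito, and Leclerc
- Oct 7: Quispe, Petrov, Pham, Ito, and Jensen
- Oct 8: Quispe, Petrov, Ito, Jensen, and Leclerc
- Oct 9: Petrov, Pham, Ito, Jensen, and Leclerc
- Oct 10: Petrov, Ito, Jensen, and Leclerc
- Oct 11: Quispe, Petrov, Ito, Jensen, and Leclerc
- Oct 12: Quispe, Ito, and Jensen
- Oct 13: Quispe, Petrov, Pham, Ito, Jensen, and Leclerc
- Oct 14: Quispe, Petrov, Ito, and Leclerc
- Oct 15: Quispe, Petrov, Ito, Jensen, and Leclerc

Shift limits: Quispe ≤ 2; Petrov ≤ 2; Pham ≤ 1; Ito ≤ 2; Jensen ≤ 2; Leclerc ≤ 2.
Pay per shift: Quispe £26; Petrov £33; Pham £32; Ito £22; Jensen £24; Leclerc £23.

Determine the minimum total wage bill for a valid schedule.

£255

Picking the cheapest available technician for each shift independently would cost £220, but that ignores the shift limits.
An optimal schedule: Oct 6→Leclerc, Oct 7→Jensen, Oct 8→Jensen, Oct 9→Pham, Oct 10→Ito, Oct 11→Quispe, Oct 12→Ito, Oct 13→Petrov, Oct 14→Leclerc, Oct 15→Quispe.
Total: 23 + 24 + 24 + 32 + 22 + 26 + 22 + 33 + 23 + 26 = £255.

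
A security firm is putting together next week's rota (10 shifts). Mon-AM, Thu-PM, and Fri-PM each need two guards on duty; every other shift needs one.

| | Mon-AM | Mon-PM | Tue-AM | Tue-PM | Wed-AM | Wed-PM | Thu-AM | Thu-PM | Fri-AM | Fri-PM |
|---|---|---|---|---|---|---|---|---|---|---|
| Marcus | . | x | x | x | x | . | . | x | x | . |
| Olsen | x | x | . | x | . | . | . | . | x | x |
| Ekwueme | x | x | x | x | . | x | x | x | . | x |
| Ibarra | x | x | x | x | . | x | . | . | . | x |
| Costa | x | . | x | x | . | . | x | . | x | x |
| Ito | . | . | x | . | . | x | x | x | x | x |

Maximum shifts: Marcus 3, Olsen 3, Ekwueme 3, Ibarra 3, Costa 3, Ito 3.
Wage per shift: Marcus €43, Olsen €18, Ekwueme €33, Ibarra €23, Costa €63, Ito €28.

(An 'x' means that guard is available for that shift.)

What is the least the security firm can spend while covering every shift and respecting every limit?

Wed-AM can only be covered by Marcus, so that assignment is forced.
Picking the cheapest available guard for each shift independently would cost €314, but that ignores the shift limits.
An optimal schedule: Mon-AM→Ibarra+Ekwueme, Mon-PM→Olsen, Tue-AM→Ibarra, Tue-PM→Olsen, Wed-AM→Marcus, Wed-PM→Ibarra, Thu-AM→Ito, Thu-PM→Ito+Ekwueme, Fri-AM→Olsen, Fri-PM→Ito+Ekwueme.
Total: 23 + 33 + 18 + 23 + 18 + 43 + 23 + 28 + 28 + 33 + 18 + 28 + 33 = €349.

€349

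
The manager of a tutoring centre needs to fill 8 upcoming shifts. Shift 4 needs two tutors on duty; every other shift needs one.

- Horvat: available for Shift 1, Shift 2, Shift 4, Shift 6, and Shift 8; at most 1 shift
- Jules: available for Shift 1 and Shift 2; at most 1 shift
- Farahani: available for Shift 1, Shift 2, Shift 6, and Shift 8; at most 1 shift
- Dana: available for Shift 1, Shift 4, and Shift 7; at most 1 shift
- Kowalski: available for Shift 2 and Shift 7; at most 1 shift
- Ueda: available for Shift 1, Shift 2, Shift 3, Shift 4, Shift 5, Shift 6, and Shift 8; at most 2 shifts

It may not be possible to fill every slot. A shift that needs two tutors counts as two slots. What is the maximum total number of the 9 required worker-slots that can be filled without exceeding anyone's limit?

7

Total capacity across all tutors is 1+1+1+1+1+2 = 7, and 9 slots are needed, so at most 7 can be filled.
An assignment achieving 7: Shift 1→Jules, Shift 2→Kowalski, Shift 3→Ueda, Shift 4→Horvat, Shift 5→Ueda, Shift 6→Farahani, Shift 7→Dana.
Loads: Horvat 1/1, Jules 1/1, Farahani 1/1, Dana 1/1, Kowalski 1/1, Ueda 2/2.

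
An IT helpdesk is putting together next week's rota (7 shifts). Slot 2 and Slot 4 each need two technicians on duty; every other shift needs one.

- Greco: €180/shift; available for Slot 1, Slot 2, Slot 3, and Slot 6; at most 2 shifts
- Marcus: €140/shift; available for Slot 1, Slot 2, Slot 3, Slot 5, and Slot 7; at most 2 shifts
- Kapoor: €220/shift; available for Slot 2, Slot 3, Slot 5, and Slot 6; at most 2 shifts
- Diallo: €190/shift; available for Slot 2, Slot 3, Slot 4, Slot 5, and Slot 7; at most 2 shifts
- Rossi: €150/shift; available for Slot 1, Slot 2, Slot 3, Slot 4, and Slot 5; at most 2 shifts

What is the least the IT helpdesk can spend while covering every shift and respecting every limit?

€1540

Slot 4 can only be covered by Diallo and Rossi, so that assignment is forced.
Picking the cheapest available technician for each shift independently would cost €1370, but that ignores the shift limits.
An optimal schedule: Slot 1→Marcus, Slot 2→Diallo+Kapoor, Slot 3→Greco, Slot 4→Rossi+Diallo, Slot 5→Rossi, Slot 6→Greco, Slot 7→Marcus.
Total: 140 + 190 + 220 + 180 + 150 + 190 + 150 + 180 + 140 = €1540.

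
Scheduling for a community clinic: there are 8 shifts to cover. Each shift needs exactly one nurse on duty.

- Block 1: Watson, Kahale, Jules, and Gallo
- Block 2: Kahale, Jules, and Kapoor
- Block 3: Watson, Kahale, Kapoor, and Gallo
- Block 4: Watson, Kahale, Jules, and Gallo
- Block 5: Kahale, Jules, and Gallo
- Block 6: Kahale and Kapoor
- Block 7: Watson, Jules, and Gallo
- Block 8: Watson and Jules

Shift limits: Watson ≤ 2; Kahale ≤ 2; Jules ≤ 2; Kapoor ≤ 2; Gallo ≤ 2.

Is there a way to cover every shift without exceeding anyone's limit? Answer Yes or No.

One valid schedule: Block 1→Jules, Block 2→Kahale, Block 3→Kapoor, Block 4→Gallo, Block 5→Jules, Block 6→Kahale, Block 7→Watson, Block 8→Watson.
Loads: Watson 2/2, Kahale 2/2, Jules 2/2, Kapoor 1/2, Gallo 1/2 — all within limits.

Yes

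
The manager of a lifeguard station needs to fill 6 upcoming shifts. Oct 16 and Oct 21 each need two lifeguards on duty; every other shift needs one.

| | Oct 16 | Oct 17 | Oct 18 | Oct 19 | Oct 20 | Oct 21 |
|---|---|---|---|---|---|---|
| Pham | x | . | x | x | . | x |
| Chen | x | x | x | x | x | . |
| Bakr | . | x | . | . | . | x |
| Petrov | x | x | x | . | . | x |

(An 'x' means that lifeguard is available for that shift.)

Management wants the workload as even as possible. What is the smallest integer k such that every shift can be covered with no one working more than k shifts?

2

With 4 lifeguards and 8 worker-slots to fill, someone must work at least ⌈8/4⌉ = 2 shifts, so k ≥ 2.
k = 2 works: Oct 16→Pham+Chen, Oct 17→Bakr, Oct 18→Petrov, Oct 19→Pham, Oct 20→Chen, Oct 21→Bakr+Petrov.
Loads: Pham 2, Chen 2, Bakr 2, Petrov 2 — all ≤ 2.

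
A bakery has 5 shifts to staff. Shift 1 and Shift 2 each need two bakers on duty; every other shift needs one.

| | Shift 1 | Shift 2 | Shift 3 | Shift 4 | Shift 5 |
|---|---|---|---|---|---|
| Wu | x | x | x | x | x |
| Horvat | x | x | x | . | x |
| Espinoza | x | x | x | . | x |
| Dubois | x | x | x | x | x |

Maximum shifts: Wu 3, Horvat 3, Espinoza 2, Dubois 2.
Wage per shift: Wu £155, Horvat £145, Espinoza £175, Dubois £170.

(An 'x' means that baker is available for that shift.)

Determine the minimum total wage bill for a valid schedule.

Picking the cheapest available baker for each shift independently would cost £1045, but that ignores the shift limits.
An optimal schedule: Shift 1→Horvat+Wu, Shift 2→Wu+Dubois, Shift 3→Horvat, Shift 4→Wu, Shift 5→Horvat.
Total: 145 + 155 + 155 + 170 + 145 + 155 + 145 = £1070.

£1070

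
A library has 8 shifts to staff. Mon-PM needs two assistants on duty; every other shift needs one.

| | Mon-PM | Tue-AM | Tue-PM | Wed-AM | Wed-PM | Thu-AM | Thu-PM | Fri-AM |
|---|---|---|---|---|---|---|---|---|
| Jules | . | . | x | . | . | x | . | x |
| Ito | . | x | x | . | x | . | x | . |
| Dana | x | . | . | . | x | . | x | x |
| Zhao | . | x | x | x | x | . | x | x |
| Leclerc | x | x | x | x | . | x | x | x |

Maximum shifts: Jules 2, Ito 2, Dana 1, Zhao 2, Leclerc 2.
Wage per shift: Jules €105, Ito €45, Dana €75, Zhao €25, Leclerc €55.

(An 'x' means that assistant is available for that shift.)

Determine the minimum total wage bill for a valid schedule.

€535

Mon-PM can only be covered by Dana and Leclerc, so that assignment is forced.
Picking the cheapest available assistant for each shift independently would cost €335, but that ignores the shift limits.
An optimal schedule: Mon-PM→Dana+Leclerc, Tue-AM→Ito, Tue-PM→Jules, Wed-AM→Zhao, Wed-PM→Ito, Thu-AM→Jules, Thu-PM→Zhao, Fri-AM→Leclerc.
Total: 75 + 55 + 45 + 105 + 25 + 45 + 105 + 25 + 55 = €535.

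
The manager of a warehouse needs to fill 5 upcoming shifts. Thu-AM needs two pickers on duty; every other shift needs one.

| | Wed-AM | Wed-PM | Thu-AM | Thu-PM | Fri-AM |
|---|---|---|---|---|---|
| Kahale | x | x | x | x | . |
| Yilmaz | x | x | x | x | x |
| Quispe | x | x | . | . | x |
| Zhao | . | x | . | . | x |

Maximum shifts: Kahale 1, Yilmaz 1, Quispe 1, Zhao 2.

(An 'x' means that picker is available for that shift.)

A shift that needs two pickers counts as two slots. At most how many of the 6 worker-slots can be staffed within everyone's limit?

Total capacity across all pickers is 1+1+1+2 = 5, and 6 slots are needed, so at most 5 can be filled.
An assignment achieving 5: Wed-AM→Quispe, Wed-PM→Zhao, Thu-AM→Kahale+Yilmaz, Fri-AM→Zhao.
Loads: Kahale 1/1, Yilmaz 1/1, Quispe 1/1, Zhao 2/2.

5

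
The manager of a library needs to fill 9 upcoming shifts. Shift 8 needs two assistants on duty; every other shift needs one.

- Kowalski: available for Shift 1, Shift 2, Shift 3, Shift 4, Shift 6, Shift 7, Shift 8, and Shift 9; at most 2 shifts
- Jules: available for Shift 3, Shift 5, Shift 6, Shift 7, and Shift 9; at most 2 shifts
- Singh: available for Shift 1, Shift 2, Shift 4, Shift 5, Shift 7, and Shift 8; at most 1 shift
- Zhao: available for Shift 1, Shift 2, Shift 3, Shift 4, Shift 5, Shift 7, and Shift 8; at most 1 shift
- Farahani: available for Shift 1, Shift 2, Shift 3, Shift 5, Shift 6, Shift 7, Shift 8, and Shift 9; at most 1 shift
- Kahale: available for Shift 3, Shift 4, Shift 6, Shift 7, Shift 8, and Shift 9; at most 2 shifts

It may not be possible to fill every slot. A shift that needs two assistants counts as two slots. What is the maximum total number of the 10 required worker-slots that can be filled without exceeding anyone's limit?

9

Total capacity across all assistants is 2+2+1+1+1+2 = 9, and 10 slots are needed, so at most 9 can be filled.
An assignment achieving 9: Shift 1→Kowalski, Shift 2→Kowalski, Shift 3→Zhao, Shift 4→Singh, Shift 5→Jules, Shift 6→Jules, Shift 7→Kahale, Shift 8→Kahale, Shift 9→Farahani.
Loads: Kowalski 2/2, Jules 2/2, Singh 1/1, Zhao 1/1, Farahani 1/1, Kahale 2/2.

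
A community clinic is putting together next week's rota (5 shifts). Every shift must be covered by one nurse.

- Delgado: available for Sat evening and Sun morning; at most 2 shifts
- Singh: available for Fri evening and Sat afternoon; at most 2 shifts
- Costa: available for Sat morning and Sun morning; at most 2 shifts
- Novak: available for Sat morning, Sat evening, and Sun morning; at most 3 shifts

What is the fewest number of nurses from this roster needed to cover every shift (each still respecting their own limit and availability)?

2

5 slots to fill and no one can take more than 3, so at least ⌈5/3⌉ = 2 nurses are needed.
Singh and Novak alone can cover everything: Fri evening→Singh, Sat morning→Novak, Sat afternoon→Singh, Sat evening→Novak, Sun morning→Novak.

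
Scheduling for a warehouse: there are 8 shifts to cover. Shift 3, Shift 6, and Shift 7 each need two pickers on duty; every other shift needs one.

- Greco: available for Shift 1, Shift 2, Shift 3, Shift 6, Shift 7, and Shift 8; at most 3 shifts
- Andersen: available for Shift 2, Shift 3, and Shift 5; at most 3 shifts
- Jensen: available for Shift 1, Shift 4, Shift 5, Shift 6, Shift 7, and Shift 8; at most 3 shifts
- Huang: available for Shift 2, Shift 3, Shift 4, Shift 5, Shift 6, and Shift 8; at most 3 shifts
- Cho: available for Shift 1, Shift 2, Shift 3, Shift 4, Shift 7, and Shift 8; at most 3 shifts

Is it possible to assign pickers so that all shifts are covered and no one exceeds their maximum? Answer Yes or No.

Yes

One valid schedule: Shift 1→Greco, Shift 2→Andersen, Shift 3→Andersen+Huang, Shift 4→Jensen, Shift 5→Andersen, Shift 6→Greco+Jensen, Shift 7→Greco+Jensen, Shift 8→Huang.
Loads: Greco 3/3, Andersen 3/3, Jensen 3/3, Huang 2/3, Cho 0/3 — all within limits.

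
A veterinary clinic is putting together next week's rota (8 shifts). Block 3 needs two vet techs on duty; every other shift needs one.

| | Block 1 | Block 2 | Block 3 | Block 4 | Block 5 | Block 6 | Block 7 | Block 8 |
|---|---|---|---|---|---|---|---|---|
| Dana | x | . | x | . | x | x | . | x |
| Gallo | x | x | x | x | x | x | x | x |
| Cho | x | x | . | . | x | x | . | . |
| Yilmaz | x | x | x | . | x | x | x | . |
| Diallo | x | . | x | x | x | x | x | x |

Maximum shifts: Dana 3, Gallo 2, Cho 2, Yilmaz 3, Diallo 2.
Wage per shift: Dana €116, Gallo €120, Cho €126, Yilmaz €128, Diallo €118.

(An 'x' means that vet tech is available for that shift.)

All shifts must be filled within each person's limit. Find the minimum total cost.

€1076

Picking the cheapest available vet tech for each shift independently would cost €1054, but that ignores the shift limits.
An optimal schedule: Block 1→Dana, Block 2→Gallo, Block 3→Dana+Gallo, Block 4→Diallo, Block 5→Cho, Block 6→Cho, Block 7→Diallo, Block 8→Dana.
Total: 116 + 120 + 116 + 120 + 118 + 126 + 126 + 118 + 116 = €1076.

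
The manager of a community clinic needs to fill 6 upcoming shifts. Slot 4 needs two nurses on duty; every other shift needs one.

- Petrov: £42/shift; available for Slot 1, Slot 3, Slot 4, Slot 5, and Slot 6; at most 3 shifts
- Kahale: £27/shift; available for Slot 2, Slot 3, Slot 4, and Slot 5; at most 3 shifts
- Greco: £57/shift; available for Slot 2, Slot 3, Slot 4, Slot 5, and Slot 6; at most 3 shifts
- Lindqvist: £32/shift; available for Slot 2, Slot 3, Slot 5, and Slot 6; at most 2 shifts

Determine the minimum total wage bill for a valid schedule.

Slot 1 can only be covered by Petrov, so that assignment is forced.
Picking the cheapest available nurse for each shift independently would cost £224, but that ignores the shift limits.
An optimal schedule: Slot 1→Petrov, Slot 2→Kahale, Slot 3→Kahale, Slot 4→Kahale+Petrov, Slot 5→Lindqvist, Slot 6→Lindqvist.
Total: 42 + 27 + 27 + 27 + 42 + 32 + 32 = £229.

£229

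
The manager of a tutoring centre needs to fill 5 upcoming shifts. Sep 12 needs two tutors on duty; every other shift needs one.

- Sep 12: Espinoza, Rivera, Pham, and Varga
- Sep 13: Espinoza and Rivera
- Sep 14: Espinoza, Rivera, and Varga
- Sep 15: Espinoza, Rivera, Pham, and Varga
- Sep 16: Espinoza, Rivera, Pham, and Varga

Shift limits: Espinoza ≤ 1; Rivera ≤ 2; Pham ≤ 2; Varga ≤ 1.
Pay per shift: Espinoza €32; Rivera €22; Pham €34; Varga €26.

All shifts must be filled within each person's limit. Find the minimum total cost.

€170

Picking the cheapest available tutor for each shift independently would cost €136, but that ignores the shift limits.
An optimal schedule: Sep 12→Pham+Varga, Sep 13→Espinoza, Sep 14→Rivera, Sep 15→Rivera, Sep 16→Pham.
Total: 34 + 26 + 32 + 22 + 22 + 34 = €170.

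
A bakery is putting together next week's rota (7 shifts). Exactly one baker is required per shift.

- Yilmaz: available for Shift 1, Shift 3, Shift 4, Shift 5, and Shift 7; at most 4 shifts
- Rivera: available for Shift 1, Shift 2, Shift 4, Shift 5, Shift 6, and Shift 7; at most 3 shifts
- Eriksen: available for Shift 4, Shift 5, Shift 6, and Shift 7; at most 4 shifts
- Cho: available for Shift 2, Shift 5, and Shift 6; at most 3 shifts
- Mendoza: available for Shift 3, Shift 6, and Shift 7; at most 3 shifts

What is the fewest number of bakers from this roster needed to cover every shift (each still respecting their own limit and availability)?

2

7 slots to fill and no one can take more than 4, so at least ⌈7/4⌉ = 2 bakers are needed.
Yilmaz and Rivera alone can cover everything: Shift 1→Yilmaz, Shift 2→Rivera, Shift 3→Yilmaz, Shift 4→Yilmaz, Shift 5→Yilmaz, Shift 6→Rivera, Shift 7→Rivera.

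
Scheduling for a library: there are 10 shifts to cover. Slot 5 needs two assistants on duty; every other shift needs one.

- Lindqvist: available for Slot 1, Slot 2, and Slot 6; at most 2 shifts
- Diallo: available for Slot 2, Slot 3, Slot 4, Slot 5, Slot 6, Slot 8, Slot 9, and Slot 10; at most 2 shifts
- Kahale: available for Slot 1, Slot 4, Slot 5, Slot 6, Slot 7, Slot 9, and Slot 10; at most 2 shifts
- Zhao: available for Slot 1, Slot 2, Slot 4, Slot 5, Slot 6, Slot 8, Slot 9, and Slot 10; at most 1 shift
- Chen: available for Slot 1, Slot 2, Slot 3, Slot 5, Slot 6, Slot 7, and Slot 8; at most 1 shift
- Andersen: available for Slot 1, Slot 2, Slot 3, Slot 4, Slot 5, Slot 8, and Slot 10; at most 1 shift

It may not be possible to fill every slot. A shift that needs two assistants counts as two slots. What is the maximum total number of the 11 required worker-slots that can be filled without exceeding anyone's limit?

9

Total capacity across all assistants is 2+2+2+1+1+1 = 9, and 11 slots are needed, so at most 9 can be filled.
An assignment achieving 9: Slot 1→Lindqvist, Slot 2→Lindqvist, Slot 3→Diallo, Slot 4→Kahale, Slot 5→Chen, Slot 7→Kahale, Slot 8→Zhao, Slot 9→Diallo, Slot 10→Andersen.
Loads: Lindqvist 2/2, Diallo 2/2, Kahale 2/2, Zhao 1/1, Chen 1/1, Andersen 1/1.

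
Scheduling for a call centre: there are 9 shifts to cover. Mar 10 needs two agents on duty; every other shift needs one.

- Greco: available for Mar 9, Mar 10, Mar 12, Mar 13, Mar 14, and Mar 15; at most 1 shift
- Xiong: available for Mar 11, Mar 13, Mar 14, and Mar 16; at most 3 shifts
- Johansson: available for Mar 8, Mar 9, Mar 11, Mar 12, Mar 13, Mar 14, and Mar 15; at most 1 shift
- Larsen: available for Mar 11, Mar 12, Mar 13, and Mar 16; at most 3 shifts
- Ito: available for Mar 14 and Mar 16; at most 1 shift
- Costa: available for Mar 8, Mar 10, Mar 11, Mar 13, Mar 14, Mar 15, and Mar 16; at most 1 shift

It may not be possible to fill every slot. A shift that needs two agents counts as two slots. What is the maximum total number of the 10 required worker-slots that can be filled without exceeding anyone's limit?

8

Total capacity across all agents is 1+3+1+3+1+1 = 10, and 10 slots are needed, so at most 10 can be filled.
Shifts {Mar 8, Mar 9, Mar 10} need 4 slots but only Greco, Johansson, and Costa are available for them, supplying at most 3 — so at least 1 slot must go unfilled.
An assignment achieving 8: Mar 8→Johansson, Mar 9→Greco, Mar 10→Costa, Mar 11→Xiong, Mar 12→Larsen, Mar 13→Xiong, Mar 14→Ito, Mar 16→Xiong.
Loads: Greco 1/1, Xiong 3/3, Johansson 1/1, Larsen 1/3, Ito 1/1, Costa 1/1.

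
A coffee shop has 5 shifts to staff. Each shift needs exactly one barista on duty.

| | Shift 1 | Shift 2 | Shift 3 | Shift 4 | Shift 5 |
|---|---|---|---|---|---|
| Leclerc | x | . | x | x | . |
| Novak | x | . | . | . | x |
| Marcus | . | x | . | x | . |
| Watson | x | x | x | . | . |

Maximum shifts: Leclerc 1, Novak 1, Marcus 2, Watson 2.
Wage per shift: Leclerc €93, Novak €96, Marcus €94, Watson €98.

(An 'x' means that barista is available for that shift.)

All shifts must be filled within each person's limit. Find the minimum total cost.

€475

Shift 5 can only be covered by Novak, so that assignment is forced.
Picking the cheapest available barista for each shift independently would cost €469, but that ignores the shift limits.
An optimal schedule: Shift 1→Watson, Shift 2→Marcus, Shift 3→Leclerc, Shift 4→Marcus, Shift 5→Novak.
Total: 98 + 94 + 93 + 94 + 96 = €475.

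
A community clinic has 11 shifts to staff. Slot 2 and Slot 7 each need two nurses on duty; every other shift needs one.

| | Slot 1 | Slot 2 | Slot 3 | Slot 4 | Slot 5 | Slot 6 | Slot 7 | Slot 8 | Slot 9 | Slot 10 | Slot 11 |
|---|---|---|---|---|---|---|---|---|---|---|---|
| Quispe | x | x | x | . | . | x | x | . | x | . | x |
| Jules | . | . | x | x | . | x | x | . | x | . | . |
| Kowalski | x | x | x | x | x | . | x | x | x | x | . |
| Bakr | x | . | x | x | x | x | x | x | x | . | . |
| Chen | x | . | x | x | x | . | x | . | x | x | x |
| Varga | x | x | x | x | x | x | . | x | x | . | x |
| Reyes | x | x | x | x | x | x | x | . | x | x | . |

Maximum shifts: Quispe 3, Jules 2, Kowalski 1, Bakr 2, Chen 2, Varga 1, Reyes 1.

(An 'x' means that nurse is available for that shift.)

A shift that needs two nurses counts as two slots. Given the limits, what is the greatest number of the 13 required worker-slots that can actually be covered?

12

Total capacity across all nurses is 3+2+1+2+2+1+1 = 12, and 13 slots are needed, so at most 12 can be filled.
An assignment achieving 12: Slot 1→Bakr, Slot 2→Quispe+Varga, Slot 3→Reyes, Slot 4→Jules, Slot 5→Bakr, Slot 6→Quispe, Slot 7→Jules+Chen, Slot 8→Kowalski, Slot 10→Chen, Slot 11→Quispe.
Loads: Quispe 3/3, Jules 2/2, Kowalski 1/1, Bakr 2/2, Chen 2/2, Varga 1/1, Reyes 1/1.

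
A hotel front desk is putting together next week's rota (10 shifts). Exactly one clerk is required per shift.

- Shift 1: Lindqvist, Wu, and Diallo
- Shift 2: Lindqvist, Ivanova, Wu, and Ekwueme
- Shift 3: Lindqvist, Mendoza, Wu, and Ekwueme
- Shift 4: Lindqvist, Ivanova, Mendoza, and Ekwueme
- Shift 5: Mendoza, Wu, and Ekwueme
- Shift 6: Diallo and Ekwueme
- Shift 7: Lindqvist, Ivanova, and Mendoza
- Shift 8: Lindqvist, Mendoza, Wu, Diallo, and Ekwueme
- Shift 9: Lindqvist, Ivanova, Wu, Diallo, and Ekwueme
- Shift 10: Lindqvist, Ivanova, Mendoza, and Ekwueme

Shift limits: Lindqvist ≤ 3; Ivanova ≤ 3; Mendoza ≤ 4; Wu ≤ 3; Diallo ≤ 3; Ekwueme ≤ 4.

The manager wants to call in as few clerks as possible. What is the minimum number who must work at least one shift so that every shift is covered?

10 slots to fill and no one can take more than 4, so at least ⌈10/4⌉ = 3 clerks are needed.
Lindqvist, Ivanova, and Ekwueme alone can cover everything: Shift 1→Lindqvist, Shift 2→Ivanova, Shift 3→Lindqvist, Shift 4→Ivanova, Shift 5→Ekwueme, Shift 6→Ekwueme, Shift 7→Lindqvist, Shift 8→Ekwueme, Shift 9→Ivanova, Shift 10→Ekwueme.

3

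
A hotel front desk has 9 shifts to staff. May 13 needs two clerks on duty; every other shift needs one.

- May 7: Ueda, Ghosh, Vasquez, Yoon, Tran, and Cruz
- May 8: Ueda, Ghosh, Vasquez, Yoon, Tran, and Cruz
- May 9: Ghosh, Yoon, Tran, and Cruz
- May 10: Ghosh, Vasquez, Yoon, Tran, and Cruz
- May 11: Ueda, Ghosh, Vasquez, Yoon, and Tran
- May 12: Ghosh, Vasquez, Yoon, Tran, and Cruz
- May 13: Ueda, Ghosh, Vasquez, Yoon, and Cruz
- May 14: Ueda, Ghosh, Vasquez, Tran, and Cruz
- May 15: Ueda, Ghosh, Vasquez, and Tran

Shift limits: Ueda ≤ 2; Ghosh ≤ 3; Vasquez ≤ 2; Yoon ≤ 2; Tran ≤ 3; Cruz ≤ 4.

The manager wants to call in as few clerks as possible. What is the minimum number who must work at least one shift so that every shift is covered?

3

10 slots to fill and no one can take more than 4, so at least ⌈10/4⌉ = 3 clerks are needed.
Ghosh, Tran, and Cruz alone can cover everything: May 7→Tran, May 8→Tran, May 9→Tran, May 10→Cruz, May 11→Ghosh, May 12→Cruz, May 13→Ghosh+Cruz, May 14→Cruz, May 15→Ghosh.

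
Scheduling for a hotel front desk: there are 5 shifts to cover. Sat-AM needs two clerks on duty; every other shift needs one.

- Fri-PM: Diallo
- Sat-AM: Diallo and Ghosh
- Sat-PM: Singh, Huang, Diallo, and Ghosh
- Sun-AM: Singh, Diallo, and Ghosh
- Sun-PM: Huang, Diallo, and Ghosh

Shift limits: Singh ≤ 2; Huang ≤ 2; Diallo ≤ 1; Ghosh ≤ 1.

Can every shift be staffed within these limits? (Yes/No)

Total capacity is 6 and 6 slots are needed, so capacity alone doesn't rule it out.
Shifts {Fri-PM, Sat-AM} need 3 worker-slots in total, but the clerks available for any of those shifts (Diallo and Ghosh) can supply at most 2 among them. So no valid schedule exists.

No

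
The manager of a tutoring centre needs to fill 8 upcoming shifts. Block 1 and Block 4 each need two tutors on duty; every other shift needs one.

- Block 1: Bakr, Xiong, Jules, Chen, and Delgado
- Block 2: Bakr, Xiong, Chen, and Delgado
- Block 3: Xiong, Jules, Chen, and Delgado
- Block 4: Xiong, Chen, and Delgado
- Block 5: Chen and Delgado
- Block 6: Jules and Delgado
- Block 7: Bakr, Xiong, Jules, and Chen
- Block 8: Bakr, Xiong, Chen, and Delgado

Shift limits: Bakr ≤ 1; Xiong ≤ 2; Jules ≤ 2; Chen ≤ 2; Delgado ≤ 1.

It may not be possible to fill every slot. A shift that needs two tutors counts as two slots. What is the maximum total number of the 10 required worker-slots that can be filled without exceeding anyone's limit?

Total capacity across all tutors is 1+2+2+2+1 = 8, and 10 slots are needed, so at most 8 can be filled.
An assignment achieving 8: Block 2→Bakr, Block 3→Xiong, Block 4→Xiong+Chen, Block 5→Chen, Block 6→Jules, Block 7→Jules, Block 8→Delgado.
Loads: Bakr 1/1, Xiong 2/2, Jules 2/2, Chen 2/2, Delgado 1/1.

8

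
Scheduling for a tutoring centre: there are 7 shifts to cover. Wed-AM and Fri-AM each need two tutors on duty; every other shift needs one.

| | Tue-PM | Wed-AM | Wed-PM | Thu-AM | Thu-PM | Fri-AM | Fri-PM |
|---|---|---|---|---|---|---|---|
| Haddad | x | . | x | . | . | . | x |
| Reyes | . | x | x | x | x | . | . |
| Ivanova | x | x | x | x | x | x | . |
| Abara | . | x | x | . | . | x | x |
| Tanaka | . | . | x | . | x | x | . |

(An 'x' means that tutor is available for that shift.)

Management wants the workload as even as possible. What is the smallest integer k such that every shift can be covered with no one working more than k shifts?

2

With 5 tutors and 9 worker-slots to fill, someone must work at least ⌈9/5⌉ = 2 shifts, so k ≥ 2.
k = 2 works: Tue-PM→Haddad, Wed-AM→Reyes+Ivanova, Wed-PM→Abara, Thu-AM→Reyes, Thu-PM→Ivanova, Fri-AM→Abara+Tanaka, Fri-PM→Haddad.
Loads: Haddad 2, Reyes 2, Ivanova 2, Abara 2, Tanaka 1 — all ≤ 2.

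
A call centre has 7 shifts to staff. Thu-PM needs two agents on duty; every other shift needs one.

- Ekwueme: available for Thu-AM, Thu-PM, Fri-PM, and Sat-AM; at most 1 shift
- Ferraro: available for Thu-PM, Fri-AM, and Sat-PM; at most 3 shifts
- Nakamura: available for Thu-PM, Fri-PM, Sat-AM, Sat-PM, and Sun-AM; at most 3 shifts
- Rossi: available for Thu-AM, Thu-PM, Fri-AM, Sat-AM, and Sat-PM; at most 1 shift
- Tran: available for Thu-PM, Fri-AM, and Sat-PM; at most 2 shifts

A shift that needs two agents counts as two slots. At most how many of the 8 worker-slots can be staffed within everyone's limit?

8

Total capacity across all agents is 1+3+3+1+2 = 10, and 8 slots are needed, so at most 8 can be filled.
An assignment achieving 8: Thu-AM→Ekwueme, Thu-PM→Ferraro+Rossi, Fri-AM→Ferraro, Fri-PM→Nakamura, Sat-AM→Nakamura, Sat-PM→Ferraro, Sun-AM→Nakamura.
Loads: Ekwueme 1/1, Ferraro 3/3, Nakamura 3/3, Rossi 1/1, Tran 0/2.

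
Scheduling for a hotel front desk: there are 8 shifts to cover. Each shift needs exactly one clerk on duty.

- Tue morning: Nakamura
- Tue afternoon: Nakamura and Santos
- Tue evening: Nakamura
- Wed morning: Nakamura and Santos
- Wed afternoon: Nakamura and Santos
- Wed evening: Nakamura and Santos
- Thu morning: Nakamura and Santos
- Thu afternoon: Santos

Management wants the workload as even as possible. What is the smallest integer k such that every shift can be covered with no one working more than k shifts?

With 2 clerks and 8 worker-slots to fill, someone must work at least ⌈8/2⌉ = 4 shifts, so k ≥ 4.
k = 4 works: Tue morning→Nakamura, Tue afternoon→Nakamura, Tue evening→Nakamura, Wed morning→Nakamura, Wed afternoon→Santos, Wed evening→Santos, Thu morning→Santos, Thu afternoon→Santos.
Loads: Nakamura 4, Santos 4 — all ≤ 4.

4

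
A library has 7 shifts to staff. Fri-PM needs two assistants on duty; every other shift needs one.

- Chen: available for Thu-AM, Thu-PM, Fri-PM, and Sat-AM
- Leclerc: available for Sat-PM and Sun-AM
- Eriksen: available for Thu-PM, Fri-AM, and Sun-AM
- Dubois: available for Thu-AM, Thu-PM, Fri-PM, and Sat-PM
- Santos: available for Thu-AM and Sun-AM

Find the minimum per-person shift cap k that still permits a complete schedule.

2

With 5 assistants and 8 worker-slots to fill, someone must work at least ⌈8/5⌉ = 2 shifts, so k ≥ 2.
k = 2 works: Thu-AM→Dubois, Thu-PM→Eriksen, Fri-AM→Eriksen, Fri-PM→Chen+Dubois, Sat-AM→Chen, Sat-PM→Leclerc, Sun-AM→Leclerc.
Loads: Chen 2, Leclerc 2, Eriksen 2, Dubois 2, Santos 0 — all ≤ 2.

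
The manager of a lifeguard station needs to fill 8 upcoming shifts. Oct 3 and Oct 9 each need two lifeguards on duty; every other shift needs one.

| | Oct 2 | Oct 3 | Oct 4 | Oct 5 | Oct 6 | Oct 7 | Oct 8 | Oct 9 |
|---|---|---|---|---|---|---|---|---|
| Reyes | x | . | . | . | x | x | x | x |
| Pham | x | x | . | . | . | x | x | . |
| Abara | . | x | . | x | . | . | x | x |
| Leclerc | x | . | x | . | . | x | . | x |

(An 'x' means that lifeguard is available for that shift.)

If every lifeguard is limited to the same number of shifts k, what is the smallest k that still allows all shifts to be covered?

With 4 lifeguards and 10 worker-slots to fill, someone must work at least ⌈10/4⌉ = 3 shifts, so k ≥ 3.
k = 3 works: Oct 2→Reyes, Oct 3→Pham+Abara, Oct 4→Leclerc, Oct 5→Abara, Oct 6→Reyes, Oct 7→Reyes, Oct 8→Pham, Oct 9→Abara+Leclerc.
Loads: Reyes 3, Pham 2, Abara 3, Leclerc 2 — all ≤ 3.

3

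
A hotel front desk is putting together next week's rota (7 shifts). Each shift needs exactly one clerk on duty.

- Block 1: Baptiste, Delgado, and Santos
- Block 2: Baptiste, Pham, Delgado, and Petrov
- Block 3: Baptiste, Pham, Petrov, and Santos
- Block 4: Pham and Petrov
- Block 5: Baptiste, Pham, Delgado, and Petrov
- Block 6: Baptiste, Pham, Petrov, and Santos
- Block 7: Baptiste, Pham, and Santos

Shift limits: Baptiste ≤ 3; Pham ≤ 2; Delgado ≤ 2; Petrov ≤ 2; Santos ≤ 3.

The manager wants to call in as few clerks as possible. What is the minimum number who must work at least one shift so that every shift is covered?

7 slots to fill and no one can take more than 3, so at least ⌈7/3⌉ = 3 clerks are needed.
Baptiste, Pham, and Delgado alone can cover everything: Block 1→Baptiste, Block 2→Delgado, Block 3→Baptiste, Block 4→Pham, Block 5→Delgado, Block 6→Baptiste, Block 7→Pham.

3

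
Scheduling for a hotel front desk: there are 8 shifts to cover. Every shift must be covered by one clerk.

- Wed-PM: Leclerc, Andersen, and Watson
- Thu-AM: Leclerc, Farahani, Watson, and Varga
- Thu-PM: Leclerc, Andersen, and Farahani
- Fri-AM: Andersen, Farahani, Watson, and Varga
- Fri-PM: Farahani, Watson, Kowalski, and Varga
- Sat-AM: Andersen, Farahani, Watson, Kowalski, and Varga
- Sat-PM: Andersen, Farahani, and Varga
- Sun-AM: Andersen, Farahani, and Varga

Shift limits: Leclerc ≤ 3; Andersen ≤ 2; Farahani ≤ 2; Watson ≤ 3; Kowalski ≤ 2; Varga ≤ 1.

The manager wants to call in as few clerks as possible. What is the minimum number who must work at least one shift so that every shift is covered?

8 slots to fill and no one can take more than 3, so at least ⌈8/3⌉ = 3 clerks are needed.
Leclerc, Andersen, and Watson alone can cover everything: Wed-PM→Leclerc, Thu-AM→Leclerc, Thu-PM→Leclerc, Fri-AM→Watson, Fri-PM→Watson, Sat-AM→Watson, Sat-PM→Andersen, Sun-AM→Andersen.

3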